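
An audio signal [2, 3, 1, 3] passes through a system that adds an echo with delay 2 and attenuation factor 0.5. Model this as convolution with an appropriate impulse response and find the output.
Direct-path + delayed-attenuated-path model → impulse response h = [1, 0, 0.5] (1 at lag 0, 0.5 at lag 2). Output y[n] = x[n] + 0.5·x[n - 2] (with x[n] = 0 outside 0..3): y[0] = 2 + 0.5×0 = 2; y[1] = 3 + 0.5×0 = 3; y[2] = 1 + 0.5×2 = 2.0; y[3] = 3 + 0.5×3 = 4.5; y[4] = 0 + 0.5×1 = 0.5; y[5] = 0 + 0.5×3 = 1.5. So y = [2, 3, 2.0, 4.5, 0.5, 1.5]

[2, 3, 2.0, 4.5, 0.5, 1.5]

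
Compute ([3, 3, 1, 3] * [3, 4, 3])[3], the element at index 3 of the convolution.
Use y[k] = Σ_i a[i]·b[k-i] at k=3. y[3] = 3×3 + 1×4 + 3×3 = 22

22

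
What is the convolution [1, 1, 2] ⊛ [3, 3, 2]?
y[0] = 1×3 = 3; y[1] = 1×3 + 1×3 = 6; y[2] = 1×2 + 1×3 + 2×3 = 11; y[3] = 1×2 + 2×3 = 8; y[4] = 2×2 = 4

[3, 6, 11, 8, 4]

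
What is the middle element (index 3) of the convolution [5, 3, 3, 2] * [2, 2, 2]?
Use y[k] = Σ_i a[i]·b[k-i] at k=3. y[3] = 3×2 + 3×2 + 2×2 = 16

16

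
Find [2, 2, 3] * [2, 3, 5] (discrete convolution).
y[0] = 2×2 = 4; y[1] = 2×3 + 2×2 = 10; y[2] = 2×5 + 2×3 + 3×2 = 22; y[3] = 2×5 + 3×3 = 19; y[4] = 3×5 = 15

[4, 10, 22, 19, 15]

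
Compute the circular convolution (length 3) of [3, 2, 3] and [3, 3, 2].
Use y[k] = Σ_j a[j]·b[(k-j) mod 3]. y[0] = 3×3 + 2×2 + 3×3 = 22; y[1] = 3×3 + 2×3 + 3×2 = 21; y[2] = 3×2 + 2×3 + 3×3 = 21. Result: [22, 21, 21]

[22, 21, 21]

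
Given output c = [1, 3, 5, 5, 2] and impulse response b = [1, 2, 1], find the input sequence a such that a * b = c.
Deconvolve c=[1, 3, 5, 5, 2] by b=[1, 2, 1]. Since b[0]=1, solve forward: a[0] = c[0] / 1 = 1; a[1] = (c[1] - 1×2) / 1 = 1; a[2] = (c[2] - 1×2 - 1×1) / 1 = 2. So a = [1, 1, 2]. Check by forward convolution: c[0] = 1×1 = 1; c[1] = 1×2 + 1×1 = 3; c[2] = 1×1 + 1×2 + 2×1 = 5; c[3] = 1×1 + 2×2 = 5; c[4] = 2×1 = 2

[1, 1, 2]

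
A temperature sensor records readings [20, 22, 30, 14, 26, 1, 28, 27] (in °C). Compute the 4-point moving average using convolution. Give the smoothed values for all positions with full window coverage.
4-point moving average kernel = [1, 1, 1, 1]. Apply in 'valid' mode (full window coverage): avg[0] = (20 + 22 + 30 + 14) / 4 = 21.5; avg[1] = (22 + 30 + 14 + 26) / 4 = 23.0; avg[2] = (30 + 14 + 26 + 1) / 4 = 17.75; avg[3] = (14 + 26 + 1 + 28) / 4 = 17.25; avg[4] = (26 + 1 + 28 + 27) / 4 = 20.5. Smoothed values: [21.5, 23.0, 17.75, 17.25, 20.5]

[21.5, 23.0, 17.75, 17.25, 20.5]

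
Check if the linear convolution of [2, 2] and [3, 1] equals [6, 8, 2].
Recompute linear convolution of [2, 2] and [3, 1]: y[0] = 2×3 = 6; y[1] = 2×1 + 2×3 = 8; y[2] = 2×1 = 2 → [6, 8, 2]. Given [6, 8, 2] matches, so answer: Yes

Yes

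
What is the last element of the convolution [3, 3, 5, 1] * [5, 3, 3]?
Use y[k] = Σ_i a[i]·b[k-i] at k=5. y[5] = 1×3 = 3

3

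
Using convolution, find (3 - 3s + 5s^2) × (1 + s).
Ascending coefficients: a = [3, -3, 5], b = [1, 1]. c[0] = 3×1 = 3; c[1] = 3×1 + -3×1 = 0; c[2] = -3×1 + 5×1 = 2; c[3] = 5×1 = 5. Result coefficients: [3, 0, 2, 5] → 3 + 2s^2 + 5s^3

3 + 2s^2 + 5s^3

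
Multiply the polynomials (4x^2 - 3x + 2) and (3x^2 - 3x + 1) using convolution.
Ascending coefficients: a = [2, -3, 4], b = [1, -3, 3]. c[0] = 2×1 = 2; c[1] = 2×-3 + -3×1 = -9; c[2] = 2×3 + -3×-3 + 4×1 = 19; c[3] = -3×3 + 4×-3 = -21; c[4] = 4×3 = 12. Result coefficients: [2, -9, 19, -21, 12] → 12x^4 - 21x^3 + 19x^2 - 9x + 2

12x^4 - 21x^3 + 19x^2 - 9x + 2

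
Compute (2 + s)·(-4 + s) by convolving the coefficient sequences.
Ascending coefficients: a = [2, 1], b = [-4, 1]. c[0] = 2×-4 = -8; c[1] = 2×1 + 1×-4 = -2; c[2] = 1×1 = 1. Result coefficients: [-8, -2, 1] → -8 - 2s + s^2

-8 - 2s + s^2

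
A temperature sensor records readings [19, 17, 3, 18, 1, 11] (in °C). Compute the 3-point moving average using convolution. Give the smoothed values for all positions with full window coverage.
3-point moving average kernel = [1, 1, 1]. Apply in 'valid' mode (full window coverage): avg[0] = (19 + 17 + 3) / 3 = 13.0; avg[1] = (17 + 3 + 18) / 3 = 12.67; avg[2] = (3 + 18 + 1) / 3 = 7.33; avg[3] = (18 + 1 + 11) / 3 = 10.0. Smoothed values: [13.0, 12.67, 7.33, 10.0]

[13.0, 12.67, 7.33, 10.0]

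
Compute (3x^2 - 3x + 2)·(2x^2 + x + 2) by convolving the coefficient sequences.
Ascending coefficients: a = [2, -3, 3], b = [2, 1, 2]. c[0] = 2×2 = 4; c[1] = 2×1 + -3×2 = -4; c[2] = 2×2 + -3×1 + 3×2 = 7; c[3] = -3×2 + 3×1 = -3; c[4] = 3×2 = 6. Result coefficients: [4, -4, 7, -3, 6] → 6x^4 - 3x^3 + 7x^2 - 4x + 4

6x^4 - 3x^3 + 7x^2 - 4x + 4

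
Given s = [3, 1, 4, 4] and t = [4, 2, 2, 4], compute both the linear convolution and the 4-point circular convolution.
Linear: y_lin[0] = 3×4 = 12; y_lin[1] = 3×2 + 1×4 = 10; y_lin[2] = 3×2 + 1×2 + 4×4 = 24; y_lin[3] = 3×4 + 1×2 + 4×2 + 4×4 = 38; y_lin[4] = 1×4 + 4×2 + 4×2 = 20; y_lin[5] = 4×4 + 4×2 = 24; y_lin[6] = 4×4 = 16 → [12, 10, 24, 38, 20, 24, 16]. Circular (length 4): y[0] = 3×4 + 1×4 + 4×2 + 4×2 = 32; y[1] = 3×2 + 1×4 + 4×4 + 4×2 = 34; y[2] = 3×2 + 1×2 + 4×4 + 4×4 = 40; y[3] = 3×4 + 1×2 + 4×2 + 4×4 = 38 → [32, 34, 40, 38]

Linear: [12, 10, 24, 38, 20, 24, 16], Circular: [32, 34, 40, 38]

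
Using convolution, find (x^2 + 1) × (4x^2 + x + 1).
Ascending coefficients: a = [1, 0, 1], b = [1, 1, 4]. c[0] = 1×1 = 1; c[1] = 1×1 + 0×1 = 1; c[2] = 1×4 + 0×1 + 1×1 = 5; c[3] = 0×4 + 1×1 = 1; c[4] = 1×4 = 4. Result coefficients: [1, 1, 5, 1, 4] → 4x^4 + x^3 + 5x^2 + x + 1

4x^4 + x^3 + 5x^2 + x + 1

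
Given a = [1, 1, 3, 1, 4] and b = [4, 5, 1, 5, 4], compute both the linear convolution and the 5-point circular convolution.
Linear: y_lin[0] = 1×4 = 4; y_lin[1] = 1×5 + 1×4 = 9; y_lin[2] = 1×1 + 1×5 + 3×4 = 18; y_lin[3] = 1×5 + 1×1 + 3×5 + 1×4 = 25; y_lin[4] = 1×4 + 1×5 + 3×1 + 1×5 + 4×4 = 33; y_lin[5] = 1×4 + 3×5 + 1×1 + 4×5 = 40; y_lin[6] = 3×4 + 1×5 + 4×1 = 21; y_lin[7] = 1×4 + 4×5 = 24; y_lin[8] = 4×4 = 16 → [4, 9, 18, 25, 33, 40, 21, 24, 16]. Circular (length 5): y[0] = 1×4 + 1×4 + 3×5 + 1×1 + 4×5 = 44; y[1] = 1×5 + 1×4 + 3×4 + 1×5 + 4×1 = 30; y[2] = 1×1 + 1×5 + 3×4 + 1×4 + 4×5 = 42; y[3] = 1×5 + 1×1 + 3×5 + 1×4 + 4×4 = 41; y[4] = 1×4 + 1×5 + 3×1 + 1×5 + 4×4 = 33 → [44, 30, 42, 41, 33]

Linear: [4, 9, 18, 25, 33, 40, 21, 24, 16], Circular: [44, 30, 42, 41, 33]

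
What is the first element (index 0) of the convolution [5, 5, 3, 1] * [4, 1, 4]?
Use y[k] = Σ_i a[i]·b[k-i] at k=0. y[0] = 5×4 = 20

20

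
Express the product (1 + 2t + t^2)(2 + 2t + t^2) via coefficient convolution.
Ascending coefficients: a = [1, 2, 1], b = [2, 2, 1]. c[0] = 1×2 = 2; c[1] = 1×2 + 2×2 = 6; c[2] = 1×1 + 2×2 + 1×2 = 7; c[3] = 2×1 + 1×2 = 4; c[4] = 1×1 = 1. Result coefficients: [2, 6, 7, 4, 1] → 2 + 6t + 7t^2 + 4t^3 + t^4

2 + 6t + 7t^2 + 4t^3 + t^4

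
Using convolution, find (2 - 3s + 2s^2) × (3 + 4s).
Ascending coefficients: a = [2, -3, 2], b = [3, 4]. c[0] = 2×3 = 6; c[1] = 2×4 + -3×3 = -1; c[2] = -3×4 + 2×3 = -6; c[3] = 2×4 = 8. Result coefficients: [6, -1, -6, 8] → 6 - s - 6s^2 + 8s^3

6 - s - 6s^2 + 8s^3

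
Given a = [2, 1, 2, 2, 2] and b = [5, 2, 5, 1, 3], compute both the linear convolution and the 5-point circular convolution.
Linear: y_lin[0] = 2×5 = 10; y_lin[1] = 2×2 + 1×5 = 9; y_lin[2] = 2×5 + 1×2 + 2×5 = 22; y_lin[3] = 2×1 + 1×5 + 2×2 + 2×5 = 21; y_lin[4] = 2×3 + 1×1 + 2×5 + 2×2 + 2×5 = 31; y_lin[5] = 1×3 + 2×1 + 2×5 + 2×2 = 19; y_lin[6] = 2×3 + 2×1 + 2×5 = 18; y_lin[7] = 2×3 + 2×1 = 8; y_lin[8] = 2×3 = 6 → [10, 9, 22, 21, 31, 19, 18, 8, 6]. Circular (length 5): y[0] = 2×5 + 1×3 + 2×1 + 2×5 + 2×2 = 29; y[1] = 2×2 + 1×5 + 2×3 + 2×1 + 2×5 = 27; y[2] = 2×5 + 1×2 + 2×5 + 2×3 + 2×1 = 30; y[3] = 2×1 + 1×5 + 2×2 + 2×5 + 2×3 = 27; y[4] = 2×3 + 1×1 + 2×5 + 2×2 + 2×5 = 31 → [29, 27, 30, 27, 31]

Linear: [10, 9, 22, 21, 31, 19, 18, 8, 6], Circular: [29, 27, 30, 27, 31]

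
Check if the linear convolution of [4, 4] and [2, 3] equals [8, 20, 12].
Recompute linear convolution of [4, 4] and [2, 3]: y[0] = 4×2 = 8; y[1] = 4×3 + 4×2 = 20; y[2] = 4×3 = 12 → [8, 20, 12]. Given [8, 20, 12] matches, so answer: Yes

Yes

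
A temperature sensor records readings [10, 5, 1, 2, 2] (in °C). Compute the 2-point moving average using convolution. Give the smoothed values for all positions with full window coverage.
2-point moving average kernel = [1, 1]. Apply in 'valid' mode (full window coverage): avg[0] = (10 + 5) / 2 = 7.5; avg[1] = (5 + 1) / 2 = 3.0; avg[2] = (1 + 2) / 2 = 1.5; avg[3] = (2 + 2) / 2 = 2.0. Smoothed values: [7.5, 3.0, 1.5, 2.0]

[7.5, 3.0, 1.5, 2.0]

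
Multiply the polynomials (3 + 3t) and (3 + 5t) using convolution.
Ascending coefficients: a = [3, 3], b = [3, 5]. c[0] = 3×3 = 9; c[1] = 3×5 + 3×3 = 24; c[2] = 3×5 = 15. Result coefficients: [9, 24, 15] → 9 + 24t + 15t^2

9 + 24t + 15t^2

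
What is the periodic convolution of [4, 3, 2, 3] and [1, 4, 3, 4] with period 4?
Use y[k] = Σ_j f[j]·g[(k-j) mod 4]. y[0] = 4×1 + 3×4 + 2×3 + 3×4 = 34; y[1] = 4×4 + 3×1 + 2×4 + 3×3 = 36; y[2] = 4×3 + 3×4 + 2×1 + 3×4 = 38; y[3] = 4×4 + 3×3 + 2×4 + 3×1 = 36. Result: [34, 36, 38, 36]

[34, 36, 38, 36]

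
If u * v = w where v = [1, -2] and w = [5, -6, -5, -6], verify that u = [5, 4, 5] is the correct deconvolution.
Forward-compute [5, 4, 5] * [1, -2]: w[0] = 5×1 = 5; w[1] = 5×-2 + 4×1 = -6; w[2] = 4×-2 + 5×1 = -3; w[3] = 5×-2 = -10 → [5, -6, -3, -10]. Does not match given w = [5, -6, -5, -6].

Not verified. [5, 4, 5] * [1, -2] = [5, -6, -3, -10], which differs from [5, -6, -5, -6] at index 2.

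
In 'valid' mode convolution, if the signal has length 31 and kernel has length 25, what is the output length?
'Valid' mode counts only positions where the kernel fully overlaps the signal: m - n + 1 = 31 - 25 + 1 = 7

7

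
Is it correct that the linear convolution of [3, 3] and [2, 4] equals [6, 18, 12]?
Recompute linear convolution of [3, 3] and [2, 4]: y[0] = 3×2 = 6; y[1] = 3×4 + 3×2 = 18; y[2] = 3×4 = 12 → [6, 18, 12]. Given [6, 18, 12] matches, so answer: Yes

Yes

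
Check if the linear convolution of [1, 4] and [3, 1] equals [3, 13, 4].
Recompute linear convolution of [1, 4] and [3, 1]: y[0] = 1×3 = 3; y[1] = 1×1 + 4×3 = 13; y[2] = 4×1 = 4 → [3, 13, 4]. Given [3, 13, 4] matches, so answer: Yes

Yes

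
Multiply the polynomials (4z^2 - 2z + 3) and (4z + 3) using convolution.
Ascending coefficients: a = [3, -2, 4], b = [3, 4]. c[0] = 3×3 = 9; c[1] = 3×4 + -2×3 = 6; c[2] = -2×4 + 4×3 = 4; c[3] = 4×4 = 16. Result coefficients: [9, 6, 4, 16] → 16z^3 + 4z^2 + 6z + 9

16z^3 + 4z^2 + 6z + 9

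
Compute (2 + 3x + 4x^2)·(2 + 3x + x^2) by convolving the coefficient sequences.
Ascending coefficients: a = [2, 3, 4], b = [2, 3, 1]. c[0] = 2×2 = 4; c[1] = 2×3 + 3×2 = 12; c[2] = 2×1 + 3×3 + 4×2 = 19; c[3] = 3×1 + 4×3 = 15; c[4] = 4×1 = 4. Result coefficients: [4, 12, 19, 15, 4] → 4 + 12x + 19x^2 + 15x^3 + 4x^4

4 + 12x + 19x^2 + 15x^3 + 4x^4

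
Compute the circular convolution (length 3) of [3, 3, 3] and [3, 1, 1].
Use y[k] = Σ_j s[j]·t[(k-j) mod 3]. y[0] = 3×3 + 3×1 + 3×1 = 15; y[1] = 3×1 + 3×3 + 3×1 = 15; y[2] = 3×1 + 3×1 + 3×3 = 15. Result: [15, 15, 15]

[15, 15, 15]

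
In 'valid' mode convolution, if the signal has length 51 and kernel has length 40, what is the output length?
'Valid' mode counts only positions where the kernel fully overlaps the signal: m - n + 1 = 51 - 40 + 1 = 12

12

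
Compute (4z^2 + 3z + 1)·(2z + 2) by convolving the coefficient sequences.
Ascending coefficients: a = [1, 3, 4], b = [2, 2]. c[0] = 1×2 = 2; c[1] = 1×2 + 3×2 = 8; c[2] = 3×2 + 4×2 = 14; c[3] = 4×2 = 8. Result coefficients: [2, 8, 14, 8] → 8z^3 + 14z^2 + 8z + 2

8z^3 + 14z^2 + 8z + 2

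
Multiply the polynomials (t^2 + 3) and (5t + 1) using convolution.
Ascending coefficients: a = [3, 0, 1], b = [1, 5]. c[0] = 3×1 = 3; c[1] = 3×5 + 0×1 = 15; c[2] = 0×5 + 1×1 = 1; c[3] = 1×5 = 5. Result coefficients: [3, 15, 1, 5] → 5t^3 + t^2 + 15t + 3

5t^3 + t^2 + 15t + 3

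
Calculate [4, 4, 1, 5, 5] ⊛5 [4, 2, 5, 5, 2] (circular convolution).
Use y[k] = Σ_j a[j]·b[(k-j) mod 5]. y[0] = 4×4 + 4×2 + 1×5 + 5×5 + 5×2 = 64; y[1] = 4×2 + 4×4 + 1×2 + 5×5 + 5×5 = 76; y[2] = 4×5 + 4×2 + 1×4 + 5×2 + 5×5 = 67; y[3] = 4×5 + 4×5 + 1×2 + 5×4 + 5×2 = 72; y[4] = 4×2 + 4×5 + 1×5 + 5×2 + 5×4 = 63. Result: [64, 76, 67, 72, 63]

[64, 76, 67, 72, 63]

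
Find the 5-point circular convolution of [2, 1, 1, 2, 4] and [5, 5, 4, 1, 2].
Use y[k] = Σ_j f[j]·g[(k-j) mod 5]. y[0] = 2×5 + 1×2 + 1×1 + 2×4 + 4×5 = 41; y[1] = 2×5 + 1×5 + 1×2 + 2×1 + 4×4 = 35; y[2] = 2×4 + 1×5 + 1×5 + 2×2 + 4×1 = 26; y[3] = 2×1 + 1×4 + 1×5 + 2×5 + 4×2 = 29; y[4] = 2×2 + 1×1 + 1×4 + 2×5 + 4×5 = 39. Result: [41, 35, 26, 29, 39]

[41, 35, 26, 29, 39]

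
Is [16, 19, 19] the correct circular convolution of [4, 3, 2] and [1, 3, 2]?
Recompute circular convolution of [4, 3, 2] and [1, 3, 2]: y[0] = 4×1 + 3×2 + 2×3 = 16; y[1] = 4×3 + 3×1 + 2×2 = 19; y[2] = 4×2 + 3×3 + 2×1 = 19 → [16, 19, 19]. Given [16, 19, 19] matches, so answer: Yes

Yes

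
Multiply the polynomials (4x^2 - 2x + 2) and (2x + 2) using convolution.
Ascending coefficients: a = [2, -2, 4], b = [2, 2]. c[0] = 2×2 = 4; c[1] = 2×2 + -2×2 = 0; c[2] = -2×2 + 4×2 = 4; c[3] = 4×2 = 8. Result coefficients: [4, 0, 4, 8] → 8x^3 + 4x^2 + 4

8x^3 + 4x^2 + 4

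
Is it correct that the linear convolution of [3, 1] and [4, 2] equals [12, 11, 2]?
Recompute linear convolution of [3, 1] and [4, 2]: y[0] = 3×4 = 12; y[1] = 3×2 + 1×4 = 10; y[2] = 1×2 = 2 → [12, 10, 2]. Compare to given [12, 11, 2]: they differ at index 1: given 11, correct 10, so answer: No

No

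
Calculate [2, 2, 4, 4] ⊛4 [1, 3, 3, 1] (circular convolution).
Use y[k] = Σ_j x[j]·h[(k-j) mod 4]. y[0] = 2×1 + 2×1 + 4×3 + 4×3 = 28; y[1] = 2×3 + 2×1 + 4×1 + 4×3 = 24; y[2] = 2×3 + 2×3 + 4×1 + 4×1 = 20; y[3] = 2×1 + 2×3 + 4×3 + 4×1 = 24. Result: [28, 24, 20, 24]

[28, 24, 20, 24]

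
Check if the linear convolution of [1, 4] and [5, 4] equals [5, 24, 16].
Recompute linear convolution of [1, 4] and [5, 4]: y[0] = 1×5 = 5; y[1] = 1×4 + 4×5 = 24; y[2] = 4×4 = 16 → [5, 24, 16]. Given [5, 24, 16] matches, so answer: Yes

Yes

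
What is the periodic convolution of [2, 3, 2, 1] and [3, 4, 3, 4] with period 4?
Use y[k] = Σ_j u[j]·v[(k-j) mod 4]. y[0] = 2×3 + 3×4 + 2×3 + 1×4 = 28; y[1] = 2×4 + 3×3 + 2×4 + 1×3 = 28; y[2] = 2×3 + 3×4 + 2×3 + 1×4 = 28; y[3] = 2×4 + 3×3 + 2×4 + 1×3 = 28. Result: [28, 28, 28, 28]

[28, 28, 28, 28]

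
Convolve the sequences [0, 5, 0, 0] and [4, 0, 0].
y[0] = 0×4 = 0; y[1] = 0×0 + 5×4 = 20; y[2] = 0×0 + 5×0 + 0×4 = 0; y[3] = 5×0 + 0×0 + 0×4 = 0; y[4] = 0×0 + 0×0 = 0; y[5] = 0×0 = 0

[0, 20, 0, 0, 0, 0]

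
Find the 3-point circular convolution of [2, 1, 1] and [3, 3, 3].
Use y[k] = Σ_j u[j]·v[(k-j) mod 3]. y[0] = 2×3 + 1×3 + 1×3 = 12; y[1] = 2×3 + 1×3 + 1×3 = 12; y[2] = 2×3 + 1×3 + 1×3 = 12. Result: [12, 12, 12]

[12, 12, 12]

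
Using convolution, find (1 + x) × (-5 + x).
Ascending coefficients: a = [1, 1], b = [-5, 1]. c[0] = 1×-5 = -5; c[1] = 1×1 + 1×-5 = -4; c[2] = 1×1 = 1. Result coefficients: [-5, -4, 1] → -5 - 4x + x^2

-5 - 4x + x^2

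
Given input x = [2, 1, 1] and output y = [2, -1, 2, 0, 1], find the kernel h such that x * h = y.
Output length 5 = len(x) + len(h) - 1 ⇒ len(h) = 3. Solve h forward using h[k] = (y[k] - Σ_{i≥1} x[i]·h[k-i]) / x[0]: h[0] = y[0] / x[0] = 2 / 2 = 1; h[1] = (y[1] - 1×1) / x[0] = (-1 - 1×1) / 2 = -1; h[2] = (y[2] - 1×-1 - 1×1) / x[0] = (2 - 1×-1 - 1×1) / 2 = 1. So h = [1, -1, 1]. Forward-check [2, 1, 1] * [1, -1, 1]: y[0] = 2×1 = 2; y[1] = 2×-1 + 1×1 = -1; y[2] = 2×1 + 1×-1 + 1×1 = 2; y[3] = 1×1 + 1×-1 = 0; y[4] = 1×1 = 1 → [2, -1, 2, 0, 1] ✓

[1, -1, 1]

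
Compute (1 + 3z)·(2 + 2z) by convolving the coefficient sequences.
Ascending coefficients: a = [1, 3], b = [2, 2]. c[0] = 1×2 = 2; c[1] = 1×2 + 3×2 = 8; c[2] = 3×2 = 6. Result coefficients: [2, 8, 6] → 2 + 8z + 6z^2

2 + 8z + 6z^2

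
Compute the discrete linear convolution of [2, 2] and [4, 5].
y[0] = 2×4 = 8; y[1] = 2×5 + 2×4 = 18; y[2] = 2×5 = 10

[8, 18, 10]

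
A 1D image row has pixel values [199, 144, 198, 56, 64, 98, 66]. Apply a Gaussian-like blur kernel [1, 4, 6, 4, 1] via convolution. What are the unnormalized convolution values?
Convolve image row [199, 144, 198, 56, 64, 98, 66] with kernel [1, 4, 6, 4, 1]: y[0] = 199×1 = 199; y[1] = 199×4 + 144×1 = 940; y[2] = 199×6 + 144×4 + 198×1 = 1968; y[3] = 199×4 + 144×6 + 198×4 + 56×1 = 2508; y[4] = 199×1 + 144×4 + 198×6 + 56×4 + 64×1 = 2251; y[5] = 144×1 + 198×4 + 56×6 + 64×4 + 98×1 = 1626; y[6] = 198×1 + 56×4 + 64×6 + 98×4 + 66×1 = 1264; y[7] = 56×1 + 64×4 + 98×6 + 66×4 = 1164; y[8] = 64×1 + 98×4 + 66×6 = 852; y[9] = 98×1 + 66×4 = 362; y[10] = 66×1 = 66 → [199, 940, 1968, 2508, 2251, 1626, 1264, 1164, 852, 362, 66]. Normalization factor = sum(kernel) = 16.

[199, 940, 1968, 2508, 2251, 1626, 1264, 1164, 852, 362, 66]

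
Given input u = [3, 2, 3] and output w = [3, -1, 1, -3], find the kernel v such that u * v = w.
Output length 4 = len(u) + len(v) - 1 ⇒ len(v) = 2. Solve v forward using v[k] = (w[k] - Σ_{i≥1} u[i]·v[k-i]) / u[0]: v[0] = w[0] / u[0] = 3 / 3 = 1; v[1] = (w[1] - 2×1) / u[0] = (-1 - 2×1) / 3 = -1. So v = [1, -1]. Forward-check [3, 2, 3] * [1, -1]: w[0] = 3×1 = 3; w[1] = 3×-1 + 2×1 = -1; w[2] = 2×-1 + 3×1 = 1; w[3] = 3×-1 = -3 → [3, -1, 1, -3] ✓

[1, -1]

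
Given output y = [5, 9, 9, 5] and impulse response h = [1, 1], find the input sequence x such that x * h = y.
Deconvolve y=[5, 9, 9, 5] by h=[1, 1]. Since h[0]=1, solve forward: x[0] = y[0] / 1 = 5; x[1] = (y[1] - 5×1) / 1 = 4; x[2] = (y[2] - 4×1) / 1 = 5. So x = [5, 4, 5]. Check by forward convolution: y[0] = 5×1 = 5; y[1] = 5×1 + 4×1 = 9; y[2] = 4×1 + 5×1 = 9; y[3] = 5×1 = 5

[5, 4, 5]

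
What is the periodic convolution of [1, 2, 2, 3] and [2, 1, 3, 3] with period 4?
Use y[k] = Σ_j x[j]·h[(k-j) mod 4]. y[0] = 1×2 + 2×3 + 2×3 + 3×1 = 17; y[1] = 1×1 + 2×2 + 2×3 + 3×3 = 20; y[2] = 1×3 + 2×1 + 2×2 + 3×3 = 18; y[3] = 1×3 + 2×3 + 2×1 + 3×2 = 17. Result: [17, 20, 18, 17]

[17, 20, 18, 17]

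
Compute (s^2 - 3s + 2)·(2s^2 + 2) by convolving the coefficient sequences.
Ascending coefficients: a = [2, -3, 1], b = [2, 0, 2]. c[0] = 2×2 = 4; c[1] = 2×0 + -3×2 = -6; c[2] = 2×2 + -3×0 + 1×2 = 6; c[3] = -3×2 + 1×0 = -6; c[4] = 1×2 = 2. Result coefficients: [4, -6, 6, -6, 2] → 2s^4 - 6s^3 + 6s^2 - 6s + 4

2s^4 - 6s^3 + 6s^2 - 6s + 4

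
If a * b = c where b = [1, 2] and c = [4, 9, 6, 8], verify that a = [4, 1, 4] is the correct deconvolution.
Forward-compute [4, 1, 4] * [1, 2]: c[0] = 4×1 = 4; c[1] = 4×2 + 1×1 = 9; c[2] = 1×2 + 4×1 = 6; c[3] = 4×2 = 8 → [4, 9, 6, 8]. Matches given c = [4, 9, 6, 8], so verified.

Verified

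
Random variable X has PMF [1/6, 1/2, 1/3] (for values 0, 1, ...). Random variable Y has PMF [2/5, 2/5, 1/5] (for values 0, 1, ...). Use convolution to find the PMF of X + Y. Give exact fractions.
P(X+Y=k) = Σ_i P(X=i)·P(Y=k-i) — a convolution of [1/6, 1/2, 1/3] and [2/5, 2/5, 1/5]. P(X+Y=0) = (1/6)×(2/5) = 1/15; P(X+Y=1) = (1/6)×(2/5) + (1/2)×(2/5) = 1/15 + 1/5 = 4/15; P(X+Y=2) = (1/6)×(1/5) + (1/2)×(2/5) + (1/3)×(2/5) = 1/30 + 1/5 + 2/15 = 11/30; P(X+Y=3) = (1/2)×(1/5) + (1/3)×(2/5) = 1/10 + 2/15 = 7/30; P(X+Y=4) = (1/3)×(1/5) = 1/15. PMF: [1/15, 4/15, 11/30, 7/30, 1/15] (sums to 1 ✓)

[1/15, 4/15, 11/30, 7/30, 1/15]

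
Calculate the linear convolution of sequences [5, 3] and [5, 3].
y[0] = 5×5 = 25; y[1] = 5×3 + 3×5 = 30; y[2] = 3×3 = 9

[25, 30, 9]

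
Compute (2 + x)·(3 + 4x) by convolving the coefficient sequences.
Ascending coefficients: a = [2, 1], b = [3, 4]. c[0] = 2×3 = 6; c[1] = 2×4 + 1×3 = 11; c[2] = 1×4 = 4. Result coefficients: [6, 11, 4] → 6 + 11x + 4x^2

6 + 11x + 4x^2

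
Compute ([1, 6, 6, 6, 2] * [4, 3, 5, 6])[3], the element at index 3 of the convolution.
Use y[k] = Σ_i a[i]·b[k-i] at k=3. y[3] = 1×6 + 6×5 + 6×3 + 6×4 = 78

78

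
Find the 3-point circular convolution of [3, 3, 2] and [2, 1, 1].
Use y[k] = Σ_j s[j]·t[(k-j) mod 3]. y[0] = 3×2 + 3×1 + 2×1 = 11; y[1] = 3×1 + 3×2 + 2×1 = 11; y[2] = 3×1 + 3×1 + 2×2 = 10. Result: [11, 11, 10]

[11, 11, 10]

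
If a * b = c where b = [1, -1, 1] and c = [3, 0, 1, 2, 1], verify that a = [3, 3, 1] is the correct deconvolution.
Forward-compute [3, 3, 1] * [1, -1, 1]: c[0] = 3×1 = 3; c[1] = 3×-1 + 3×1 = 0; c[2] = 3×1 + 3×-1 + 1×1 = 1; c[3] = 3×1 + 1×-1 = 2; c[4] = 1×1 = 1 → [3, 0, 1, 2, 1]. Matches given c = [3, 0, 1, 2, 1], so verified.

Verified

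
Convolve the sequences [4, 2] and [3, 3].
y[0] = 4×3 = 12; y[1] = 4×3 + 2×3 = 18; y[2] = 2×3 = 6

[12, 18, 6]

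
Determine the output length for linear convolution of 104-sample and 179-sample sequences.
Linear/full convolution length: m + n - 1 = 104 + 179 - 1 = 282

282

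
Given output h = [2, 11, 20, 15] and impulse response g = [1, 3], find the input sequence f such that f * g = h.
Deconvolve h=[2, 11, 20, 15] by g=[1, 3]. Since g[0]=1, solve forward: f[0] = h[0] / 1 = 2; f[1] = (h[1] - 2×3) / 1 = 5; f[2] = (h[2] - 5×3) / 1 = 5. So f = [2, 5, 5]. Check by forward convolution: h[0] = 2×1 = 2; h[1] = 2×3 + 5×1 = 11; h[2] = 5×3 + 5×1 = 20; h[3] = 5×3 = 15

[2, 5, 5]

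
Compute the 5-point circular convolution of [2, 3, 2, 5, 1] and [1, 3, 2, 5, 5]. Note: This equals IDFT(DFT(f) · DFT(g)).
Either evaluate y[k] = Σ_j f[j]·g[(k-j) mod 5] directly, or use IDFT(DFT(f) · DFT(g)). y[0] = 2×1 + 3×5 + 2×5 + 5×2 + 1×3 = 40; y[1] = 2×3 + 3×1 + 2×5 + 5×5 + 1×2 = 46; y[2] = 2×2 + 3×3 + 2×1 + 5×5 + 1×5 = 45; y[3] = 2×5 + 3×2 + 2×3 + 5×1 + 1×5 = 32; y[4] = 2×5 + 3×5 + 2×2 + 5×3 + 1×1 = 45. Result: [40, 46, 45, 32, 45]

[40, 46, 45, 32, 45]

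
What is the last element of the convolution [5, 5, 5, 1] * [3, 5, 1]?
Use y[k] = Σ_i a[i]·b[k-i] at k=5. y[5] = 1×1 = 1

1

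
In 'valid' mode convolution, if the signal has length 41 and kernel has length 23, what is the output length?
'Valid' mode counts only positions where the kernel fully overlaps the signal: m - n + 1 = 41 - 23 + 1 = 19

19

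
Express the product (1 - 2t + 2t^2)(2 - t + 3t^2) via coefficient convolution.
Ascending coefficients: a = [1, -2, 2], b = [2, -1, 3]. c[0] = 1×2 = 2; c[1] = 1×-1 + -2×2 = -5; c[2] = 1×3 + -2×-1 + 2×2 = 9; c[3] = -2×3 + 2×-1 = -8; c[4] = 2×3 = 6. Result coefficients: [2, -5, 9, -8, 6] → 2 - 5t + 9t^2 - 8t^3 + 6t^4

2 - 5t + 9t^2 - 8t^3 + 6t^4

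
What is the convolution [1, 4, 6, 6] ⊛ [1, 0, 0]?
y[0] = 1×1 = 1; y[1] = 1×0 + 4×1 = 4; y[2] = 1×0 + 4×0 + 6×1 = 6; y[3] = 4×0 + 6×0 + 6×1 = 6; y[4] = 6×0 + 6×0 = 0; y[5] = 6×0 = 0

[1, 4, 6, 6, 0, 0]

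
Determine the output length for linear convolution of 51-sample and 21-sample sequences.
Linear/full convolution length: m + n - 1 = 51 + 21 - 1 = 71

71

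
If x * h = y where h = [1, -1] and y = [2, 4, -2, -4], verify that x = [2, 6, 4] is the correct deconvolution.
Forward-compute [2, 6, 4] * [1, -1]: y[0] = 2×1 = 2; y[1] = 2×-1 + 6×1 = 4; y[2] = 6×-1 + 4×1 = -2; y[3] = 4×-1 = -4 → [2, 4, -2, -4]. Matches given y = [2, 4, -2, -4], so verified.

Verified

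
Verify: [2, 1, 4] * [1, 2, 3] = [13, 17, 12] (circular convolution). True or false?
Recompute circular convolution of [2, 1, 4] and [1, 2, 3]: y[0] = 2×1 + 1×3 + 4×2 = 13; y[1] = 2×2 + 1×1 + 4×3 = 17; y[2] = 2×3 + 1×2 + 4×1 = 12 → [13, 17, 12]. Given [13, 17, 12] matches, so answer: Yes

Yes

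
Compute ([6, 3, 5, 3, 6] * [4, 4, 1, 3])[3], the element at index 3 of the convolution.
Use y[k] = Σ_i a[i]·b[k-i] at k=3. y[3] = 6×3 + 3×1 + 5×4 + 3×4 = 53

53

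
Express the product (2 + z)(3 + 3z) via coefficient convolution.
Ascending coefficients: a = [2, 1], b = [3, 3]. c[0] = 2×3 = 6; c[1] = 2×3 + 1×3 = 9; c[2] = 1×3 = 3. Result coefficients: [6, 9, 3] → 6 + 9z + 3z^2

6 + 9z + 3z^2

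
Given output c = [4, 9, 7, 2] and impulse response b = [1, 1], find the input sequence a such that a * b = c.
Deconvolve c=[4, 9, 7, 2] by b=[1, 1]. Since b[0]=1, solve forward: a[0] = c[0] / 1 = 4; a[1] = (c[1] - 4×1) / 1 = 5; a[2] = (c[2] - 5×1) / 1 = 2. So a = [4, 5, 2]. Check by forward convolution: c[0] = 4×1 = 4; c[1] = 4×1 + 5×1 = 9; c[2] = 5×1 + 2×1 = 7; c[3] = 2×1 = 2

[4, 5, 2]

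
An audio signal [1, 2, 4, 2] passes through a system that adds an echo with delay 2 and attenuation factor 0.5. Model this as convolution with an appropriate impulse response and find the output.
Direct-path + delayed-attenuated-path model → impulse response h = [1, 0, 0.5] (1 at lag 0, 0.5 at lag 2). Output y[n] = x[n] + 0.5·x[n - 2] (with x[n] = 0 outside 0..3): y[0] = 1 + 0.5×0 = 1; y[1] = 2 + 0.5×0 = 2; y[2] = 4 + 0.5×1 = 4.5; y[3] = 2 + 0.5×2 = 3.0; y[4] = 0 + 0.5×4 = 2.0; y[5] = 0 + 0.5×2 = 1.0. So y = [1, 2, 4.5, 3.0, 2.0, 1.0]

[1, 2, 4.5, 3.0, 2.0, 1.0]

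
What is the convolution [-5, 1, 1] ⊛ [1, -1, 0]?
y[0] = -5×1 = -5; y[1] = -5×-1 + 1×1 = 6; y[2] = -5×0 + 1×-1 + 1×1 = 0; y[3] = 1×0 + 1×-1 = -1; y[4] = 1×0 = 0

[-5, 6, 0, -1, 0]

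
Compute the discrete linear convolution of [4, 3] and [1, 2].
y[0] = 4×1 = 4; y[1] = 4×2 + 3×1 = 11; y[2] = 3×2 = 6

[4, 11, 6]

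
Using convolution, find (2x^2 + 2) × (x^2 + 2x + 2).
Ascending coefficients: a = [2, 0, 2], b = [2, 2, 1]. c[0] = 2×2 = 4; c[1] = 2×2 + 0×2 = 4; c[2] = 2×1 + 0×2 + 2×2 = 6; c[3] = 0×1 + 2×2 = 4; c[4] = 2×1 = 2. Result coefficients: [4, 4, 6, 4, 2] → 2x^4 + 4x^3 + 6x^2 + 4x + 4

2x^4 + 4x^3 + 6x^2 + 4x + 4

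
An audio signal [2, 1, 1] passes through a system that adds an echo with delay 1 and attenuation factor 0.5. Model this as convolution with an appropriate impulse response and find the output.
Direct-path + delayed-attenuated-path model → impulse response h = [1, 0.5] (1 at lag 0, 0.5 at lag 1). Output y[n] = x[n] + 0.5·x[n - 1] (with x[n] = 0 outside 0..2): y[0] = 2 + 0.5×0 = 2; y[1] = 1 + 0.5×2 = 2.0; y[2] = 1 + 0.5×1 = 1.5; y[3] = 0 + 0.5×1 = 0.5. So y = [2, 2.0, 1.5, 0.5]

[2, 2.0, 1.5, 0.5]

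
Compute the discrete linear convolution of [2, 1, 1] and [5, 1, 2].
y[0] = 2×5 = 10; y[1] = 2×1 + 1×5 = 7; y[2] = 2×2 + 1×1 + 1×5 = 10; y[3] = 1×2 + 1×1 = 3; y[4] = 1×2 = 2

[10, 7, 10, 3, 2]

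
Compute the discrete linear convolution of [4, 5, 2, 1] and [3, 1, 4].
y[0] = 4×3 = 12; y[1] = 4×1 + 5×3 = 19; y[2] = 4×4 + 5×1 + 2×3 = 27; y[3] = 5×4 + 2×1 + 1×3 = 25; y[4] = 2×4 + 1×1 = 9; y[5] = 1×4 = 4

[12, 19, 27, 25, 9, 4]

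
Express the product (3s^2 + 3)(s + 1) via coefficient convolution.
Ascending coefficients: a = [3, 0, 3], b = [1, 1]. c[0] = 3×1 = 3; c[1] = 3×1 + 0×1 = 3; c[2] = 0×1 + 3×1 = 3; c[3] = 3×1 = 3. Result coefficients: [3, 3, 3, 3] → 3s^3 + 3s^2 + 3s + 3

3s^3 + 3s^2 + 3s + 3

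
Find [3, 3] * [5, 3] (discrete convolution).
y[0] = 3×5 = 15; y[1] = 3×3 + 3×5 = 24; y[2] = 3×3 = 9

[15, 24, 9]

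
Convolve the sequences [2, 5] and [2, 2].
y[0] = 2×2 = 4; y[1] = 2×2 + 5×2 = 14; y[2] = 5×2 = 10

[4, 14, 10]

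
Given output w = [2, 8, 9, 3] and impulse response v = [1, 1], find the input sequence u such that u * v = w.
Deconvolve w=[2, 8, 9, 3] by v=[1, 1]. Since v[0]=1, solve forward: u[0] = w[0] / 1 = 2; u[1] = (w[1] - 2×1) / 1 = 6; u[2] = (w[2] - 6×1) / 1 = 3. So u = [2, 6, 3]. Check by forward convolution: w[0] = 2×1 = 2; w[1] = 2×1 + 6×1 = 8; w[2] = 6×1 + 3×1 = 9; w[3] = 3×1 = 3

[2, 6, 3]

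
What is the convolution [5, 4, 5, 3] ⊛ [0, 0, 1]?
y[0] = 5×0 = 0; y[1] = 5×0 + 4×0 = 0; y[2] = 5×1 + 4×0 + 5×0 = 5; y[3] = 4×1 + 5×0 + 3×0 = 4; y[4] = 5×1 + 3×0 = 5; y[5] = 3×1 = 3

[0, 0, 5, 4, 5, 3]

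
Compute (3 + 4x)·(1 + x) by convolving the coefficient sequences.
Ascending coefficients: a = [3, 4], b = [1, 1]. c[0] = 3×1 = 3; c[1] = 3×1 + 4×1 = 7; c[2] = 4×1 = 4. Result coefficients: [3, 7, 4] → 3 + 7x + 4x^2

3 + 7x + 4x^2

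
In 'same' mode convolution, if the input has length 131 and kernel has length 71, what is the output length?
'Same' mode returns an output with the same length as the input: 131

131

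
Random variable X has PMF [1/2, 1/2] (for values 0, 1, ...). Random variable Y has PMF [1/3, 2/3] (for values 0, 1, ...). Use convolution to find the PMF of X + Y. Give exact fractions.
P(X+Y=k) = Σ_i P(X=i)·P(Y=k-i) — a convolution of [1/2, 1/2] and [1/3, 2/3]. P(X+Y=0) = (1/2)×(1/3) = 1/6; P(X+Y=1) = (1/2)×(2/3) + (1/2)×(1/3) = 1/3 + 1/6 = 1/2; P(X+Y=2) = (1/2)×(2/3) = 1/3. PMF: [1/6, 1/2, 1/3] (sums to 1 ✓)

[1/6, 1/2, 1/3]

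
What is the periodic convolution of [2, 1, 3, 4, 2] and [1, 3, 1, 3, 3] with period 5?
Use y[k] = Σ_j x[j]·h[(k-j) mod 5]. y[0] = 2×1 + 1×3 + 3×3 + 4×1 + 2×3 = 24; y[1] = 2×3 + 1×1 + 3×3 + 4×3 + 2×1 = 30; y[2] = 2×1 + 1×3 + 3×1 + 4×3 + 2×3 = 26; y[3] = 2×3 + 1×1 + 3×3 + 4×1 + 2×3 = 26; y[4] = 2×3 + 1×3 + 3×1 + 4×3 + 2×1 = 26. Result: [24, 30, 26, 26, 26]

[24, 30, 26, 26, 26]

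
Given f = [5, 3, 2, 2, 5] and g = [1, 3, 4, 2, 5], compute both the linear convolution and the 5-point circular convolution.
Linear: y_lin[0] = 5×1 = 5; y_lin[1] = 5×3 + 3×1 = 18; y_lin[2] = 5×4 + 3×3 + 2×1 = 31; y_lin[3] = 5×2 + 3×4 + 2×3 + 2×1 = 30; y_lin[4] = 5×5 + 3×2 + 2×4 + 2×3 + 5×1 = 50; y_lin[5] = 3×5 + 2×2 + 2×4 + 5×3 = 42; y_lin[6] = 2×5 + 2×2 + 5×4 = 34; y_lin[7] = 2×5 + 5×2 = 20; y_lin[8] = 5×5 = 25 → [5, 18, 31, 30, 50, 42, 34, 20, 25]. Circular (length 5): y[0] = 5×1 + 3×5 + 2×2 + 2×4 + 5×3 = 47; y[1] = 5×3 + 3×1 + 2×5 + 2×2 + 5×4 = 52; y[2] = 5×4 + 3×3 + 2×1 + 2×5 + 5×2 = 51; y[3] = 5×2 + 3×4 + 2×3 + 2×1 + 5×5 = 55; y[4] = 5×5 + 3×2 + 2×4 + 2×3 + 5×1 = 50 → [47, 52, 51, 55, 50]

Linear: [5, 18, 31, 30, 50, 42, 34, 20, 25], Circular: [47, 52, 51, 55, 50]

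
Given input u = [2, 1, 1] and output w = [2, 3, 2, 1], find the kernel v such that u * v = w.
Output length 4 = len(u) + len(v) - 1 ⇒ len(v) = 2. Solve v forward using v[k] = (w[k] - Σ_{i≥1} u[i]·v[k-i]) / u[0]: v[0] = w[0] / u[0] = 2 / 2 = 1; v[1] = (w[1] - 1×1) / u[0] = (3 - 1×1) / 2 = 1. So v = [1, 1]. Forward-check [2, 1, 1] * [1, 1]: w[0] = 2×1 = 2; w[1] = 2×1 + 1×1 = 3; w[2] = 1×1 + 1×1 = 2; w[3] = 1×1 = 1 → [2, 3, 2, 1] ✓

[1, 1]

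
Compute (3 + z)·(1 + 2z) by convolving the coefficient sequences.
Ascending coefficients: a = [3, 1], b = [1, 2]. c[0] = 3×1 = 3; c[1] = 3×2 + 1×1 = 7; c[2] = 1×2 = 2. Result coefficients: [3, 7, 2] → 3 + 7z + 2z^2

3 + 7z + 2z^2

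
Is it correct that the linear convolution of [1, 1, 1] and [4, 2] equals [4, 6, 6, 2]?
Recompute linear convolution of [1, 1, 1] and [4, 2]: y[0] = 1×4 = 4; y[1] = 1×2 + 1×4 = 6; y[2] = 1×2 + 1×4 = 6; y[3] = 1×2 = 2 → [4, 6, 6, 2]. Given [4, 6, 6, 2] matches, so answer: Yes

Yes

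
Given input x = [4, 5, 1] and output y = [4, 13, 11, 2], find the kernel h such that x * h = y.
Output length 4 = len(x) + len(h) - 1 ⇒ len(h) = 2. Solve h forward using h[k] = (y[k] - Σ_{i≥1} x[i]·h[k-i]) / x[0]: h[0] = y[0] / x[0] = 4 / 4 = 1; h[1] = (y[1] - 5×1) / x[0] = (13 - 5×1) / 4 = 2. So h = [1, 2]. Forward-check [4, 5, 1] * [1, 2]: y[0] = 4×1 = 4; y[1] = 4×2 + 5×1 = 13; y[2] = 5×2 + 1×1 = 11; y[3] = 1×2 = 2 → [4, 13, 11, 2] ✓

[1, 2]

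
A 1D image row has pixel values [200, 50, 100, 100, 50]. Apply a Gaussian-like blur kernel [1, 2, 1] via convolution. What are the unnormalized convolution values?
Convolve image row [200, 50, 100, 100, 50] with kernel [1, 2, 1]: y[0] = 200×1 = 200; y[1] = 200×2 + 50×1 = 450; y[2] = 200×1 + 50×2 + 100×1 = 400; y[3] = 50×1 + 100×2 + 100×1 = 350; y[4] = 100×1 + 100×2 + 50×1 = 350; y[5] = 100×1 + 50×2 = 200; y[6] = 50×1 = 50 → [200, 450, 400, 350, 350, 200, 50]. Normalization factor = sum(kernel) = 4.

[200, 450, 400, 350, 350, 200, 50]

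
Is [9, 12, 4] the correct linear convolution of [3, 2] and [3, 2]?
Recompute linear convolution of [3, 2] and [3, 2]: y[0] = 3×3 = 9; y[1] = 3×2 + 2×3 = 12; y[2] = 2×2 = 4 → [9, 12, 4]. Given [9, 12, 4] matches, so answer: Yes

Yes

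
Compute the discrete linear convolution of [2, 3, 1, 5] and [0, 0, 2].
y[0] = 2×0 = 0; y[1] = 2×0 + 3×0 = 0; y[2] = 2×2 + 3×0 + 1×0 = 4; y[3] = 3×2 + 1×0 + 5×0 = 6; y[4] = 1×2 + 5×0 = 2; y[5] = 5×2 = 10

[0, 0, 4, 6, 2, 10]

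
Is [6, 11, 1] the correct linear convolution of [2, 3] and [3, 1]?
Recompute linear convolution of [2, 3] and [3, 1]: y[0] = 2×3 = 6; y[1] = 2×1 + 3×3 = 11; y[2] = 3×1 = 3 → [6, 11, 3]. Compare to given [6, 11, 1]: they differ at index 2: given 1, correct 3, so answer: No

No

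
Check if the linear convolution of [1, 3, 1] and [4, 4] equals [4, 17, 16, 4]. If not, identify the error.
Recompute linear convolution of [1, 3, 1] and [4, 4]: y[0] = 1×4 = 4; y[1] = 1×4 + 3×4 = 16; y[2] = 3×4 + 1×4 = 16; y[3] = 1×4 = 4 → [4, 16, 16, 4]. Compare to given [4, 17, 16, 4]: they differ at index 1: given 17, correct 16, so answer: No

No. Error at index 1: given 17, correct 16.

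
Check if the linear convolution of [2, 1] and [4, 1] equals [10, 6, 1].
Recompute linear convolution of [2, 1] and [4, 1]: y[0] = 2×4 = 8; y[1] = 2×1 + 1×4 = 6; y[2] = 1×1 = 1 → [8, 6, 1]. Compare to given [10, 6, 1]: they differ at index 0: given 10, correct 8, so answer: No

No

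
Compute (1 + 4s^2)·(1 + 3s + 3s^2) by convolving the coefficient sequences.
Ascending coefficients: a = [1, 0, 4], b = [1, 3, 3]. c[0] = 1×1 = 1; c[1] = 1×3 + 0×1 = 3; c[2] = 1×3 + 0×3 + 4×1 = 7; c[3] = 0×3 + 4×3 = 12; c[4] = 4×3 = 12. Result coefficients: [1, 3, 7, 12, 12] → 1 + 3s + 7s^2 + 12s^3 + 12s^4

1 + 3s + 7s^2 + 12s^3 + 12s^4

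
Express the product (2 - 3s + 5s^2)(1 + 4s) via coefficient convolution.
Ascending coefficients: a = [2, -3, 5], b = [1, 4]. c[0] = 2×1 = 2; c[1] = 2×4 + -3×1 = 5; c[2] = -3×4 + 5×1 = -7; c[3] = 5×4 = 20. Result coefficients: [2, 5, -7, 20] → 2 + 5s - 7s^2 + 20s^3

2 + 5s - 7s^2 + 20s^3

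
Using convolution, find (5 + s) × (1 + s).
Ascending coefficients: a = [5, 1], b = [1, 1]. c[0] = 5×1 = 5; c[1] = 5×1 + 1×1 = 6; c[2] = 1×1 = 1. Result coefficients: [5, 6, 1] → 5 + 6s + s^2

5 + 6s + s^2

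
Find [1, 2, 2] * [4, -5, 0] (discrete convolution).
y[0] = 1×4 = 4; y[1] = 1×-5 + 2×4 = 3; y[2] = 1×0 + 2×-5 + 2×4 = -2; y[3] = 2×0 + 2×-5 = -10; y[4] = 2×0 = 0

[4, 3, -2, -10, 0]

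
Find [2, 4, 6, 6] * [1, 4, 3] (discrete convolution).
y[0] = 2×1 = 2; y[1] = 2×4 + 4×1 = 12; y[2] = 2×3 + 4×4 + 6×1 = 28; y[3] = 4×3 + 6×4 + 6×1 = 42; y[4] = 6×3 + 6×4 = 42; y[5] = 6×3 = 18

[2, 12, 28, 42, 42, 18]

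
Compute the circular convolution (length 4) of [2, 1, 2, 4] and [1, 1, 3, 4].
Use y[k] = Σ_j s[j]·t[(k-j) mod 4]. y[0] = 2×1 + 1×4 + 2×3 + 4×1 = 16; y[1] = 2×1 + 1×1 + 2×4 + 4×3 = 23; y[2] = 2×3 + 1×1 + 2×1 + 4×4 = 25; y[3] = 2×4 + 1×3 + 2×1 + 4×1 = 17. Result: [16, 23, 25, 17]

[16, 23, 25, 17]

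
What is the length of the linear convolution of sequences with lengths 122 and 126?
Linear/full convolution length: m + n - 1 = 122 + 126 - 1 = 247

247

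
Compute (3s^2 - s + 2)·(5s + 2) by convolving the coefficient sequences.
Ascending coefficients: a = [2, -1, 3], b = [2, 5]. c[0] = 2×2 = 4; c[1] = 2×5 + -1×2 = 8; c[2] = -1×5 + 3×2 = 1; c[3] = 3×5 = 15. Result coefficients: [4, 8, 1, 15] → 15s^3 + s^2 + 8s + 4

15s^3 + s^2 + 8s + 4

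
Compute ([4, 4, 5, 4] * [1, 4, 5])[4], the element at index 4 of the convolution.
Use y[k] = Σ_i a[i]·b[k-i] at k=4. y[4] = 5×5 + 4×4 = 41

41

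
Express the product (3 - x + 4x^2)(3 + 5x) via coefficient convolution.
Ascending coefficients: a = [3, -1, 4], b = [3, 5]. c[0] = 3×3 = 9; c[1] = 3×5 + -1×3 = 12; c[2] = -1×5 + 4×3 = 7; c[3] = 4×5 = 20. Result coefficients: [9, 12, 7, 20] → 9 + 12x + 7x^2 + 20x^3

9 + 12x + 7x^2 + 20x^3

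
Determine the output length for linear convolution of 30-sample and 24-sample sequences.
Linear/full convolution length: m + n - 1 = 30 + 24 - 1 = 53

53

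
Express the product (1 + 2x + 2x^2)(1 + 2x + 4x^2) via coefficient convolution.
Ascending coefficients: a = [1, 2, 2], b = [1, 2, 4]. c[0] = 1×1 = 1; c[1] = 1×2 + 2×1 = 4; c[2] = 1×4 + 2×2 + 2×1 = 10; c[3] = 2×4 + 2×2 = 12; c[4] = 2×4 = 8. Result coefficients: [1, 4, 10, 12, 8] → 1 + 4x + 10x^2 + 12x^3 + 8x^4

1 + 4x + 10x^2 + 12x^3 + 8x^4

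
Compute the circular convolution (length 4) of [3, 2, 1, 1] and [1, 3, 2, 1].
Use y[k] = Σ_j f[j]·g[(k-j) mod 4]. y[0] = 3×1 + 2×1 + 1×2 + 1×3 = 10; y[1] = 3×3 + 2×1 + 1×1 + 1×2 = 14; y[2] = 3×2 + 2×3 + 1×1 + 1×1 = 14; y[3] = 3×1 + 2×2 + 1×3 + 1×1 = 11. Result: [10, 14, 14, 11]

[10, 14, 14, 11]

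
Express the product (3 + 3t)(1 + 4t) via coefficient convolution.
Ascending coefficients: a = [3, 3], b = [1, 4]. c[0] = 3×1 = 3; c[1] = 3×4 + 3×1 = 15; c[2] = 3×4 = 12. Result coefficients: [3, 15, 12] → 3 + 15t + 12t^2

3 + 15t + 12t^2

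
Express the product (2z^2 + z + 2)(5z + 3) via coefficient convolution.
Ascending coefficients: a = [2, 1, 2], b = [3, 5]. c[0] = 2×3 = 6; c[1] = 2×5 + 1×3 = 13; c[2] = 1×5 + 2×3 = 11; c[3] = 2×5 = 10. Result coefficients: [6, 13, 11, 10] → 10z^3 + 11z^2 + 13z + 6

10z^3 + 11z^2 + 13z + 6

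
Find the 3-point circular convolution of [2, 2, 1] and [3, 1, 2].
Use y[k] = Σ_j f[j]·g[(k-j) mod 3]. y[0] = 2×3 + 2×2 + 1×1 = 11; y[1] = 2×1 + 2×3 + 1×2 = 10; y[2] = 2×2 + 2×1 + 1×3 = 9. Result: [11, 10, 9]

[11, 10, 9]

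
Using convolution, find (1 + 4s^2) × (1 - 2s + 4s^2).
Ascending coefficients: a = [1, 0, 4], b = [1, -2, 4]. c[0] = 1×1 = 1; c[1] = 1×-2 + 0×1 = -2; c[2] = 1×4 + 0×-2 + 4×1 = 8; c[3] = 0×4 + 4×-2 = -8; c[4] = 4×4 = 16. Result coefficients: [1, -2, 8, -8, 16] → 1 - 2s + 8s^2 - 8s^3 + 16s^4

1 - 2s + 8s^2 - 8s^3 + 16s^4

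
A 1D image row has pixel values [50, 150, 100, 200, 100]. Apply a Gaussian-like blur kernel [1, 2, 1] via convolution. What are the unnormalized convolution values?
Convolve image row [50, 150, 100, 200, 100] with kernel [1, 2, 1]: y[0] = 50×1 = 50; y[1] = 50×2 + 150×1 = 250; y[2] = 50×1 + 150×2 + 100×1 = 450; y[3] = 150×1 + 100×2 + 200×1 = 550; y[4] = 100×1 + 200×2 + 100×1 = 600; y[5] = 200×1 + 100×2 = 400; y[6] = 100×1 = 100 → [50, 250, 450, 550, 600, 400, 100]. Normalization factor = sum(kernel) = 4.

[50, 250, 450, 550, 600, 400, 100]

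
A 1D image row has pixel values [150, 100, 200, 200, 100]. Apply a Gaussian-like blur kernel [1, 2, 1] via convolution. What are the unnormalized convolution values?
Convolve image row [150, 100, 200, 200, 100] with kernel [1, 2, 1]: y[0] = 150×1 = 150; y[1] = 150×2 + 100×1 = 400; y[2] = 150×1 + 100×2 + 200×1 = 550; y[3] = 100×1 + 200×2 + 200×1 = 700; y[4] = 200×1 + 200×2 + 100×1 = 700; y[5] = 200×1 + 100×2 = 400; y[6] = 100×1 = 100 → [150, 400, 550, 700, 700, 400, 100]. Normalization factor = sum(kernel) = 4.

[150, 400, 550, 700, 700, 400, 100]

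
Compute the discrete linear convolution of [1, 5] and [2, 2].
y[0] = 1×2 = 2; y[1] = 1×2 + 5×2 = 12; y[2] = 5×2 = 10

[2, 12, 10]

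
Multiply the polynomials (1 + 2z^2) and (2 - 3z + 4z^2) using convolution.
Ascending coefficients: a = [1, 0, 2], b = [2, -3, 4]. c[0] = 1×2 = 2; c[1] = 1×-3 + 0×2 = -3; c[2] = 1×4 + 0×-3 + 2×2 = 8; c[3] = 0×4 + 2×-3 = -6; c[4] = 2×4 = 8. Result coefficients: [2, -3, 8, -6, 8] → 2 - 3z + 8z^2 - 6z^3 + 8z^4

2 - 3z + 8z^2 - 6z^3 + 8z^4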